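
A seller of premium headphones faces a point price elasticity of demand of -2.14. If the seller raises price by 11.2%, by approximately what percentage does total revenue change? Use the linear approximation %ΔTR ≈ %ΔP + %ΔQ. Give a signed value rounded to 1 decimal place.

%ΔQ ≈ Ed × %ΔP = (-2.14) × (+11.2%) = -23.9680%
%ΔTR ≈ %ΔP + %ΔQ = (+11.2%) + (-23.9680%) = -12.7680%

-12.8%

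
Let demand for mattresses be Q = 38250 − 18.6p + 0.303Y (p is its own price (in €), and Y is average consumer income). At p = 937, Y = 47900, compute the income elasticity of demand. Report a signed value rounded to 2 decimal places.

0.41

At the given values, Q = 38250 − 18.6(937) + 0.303(47900) = 35335.5.
∂Q/∂Y = 0.303.
E = (0.303) × (47900/35335.5) = 0.4107…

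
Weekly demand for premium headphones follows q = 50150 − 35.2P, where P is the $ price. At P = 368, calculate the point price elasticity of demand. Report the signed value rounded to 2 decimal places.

dq/dP = −35.2. At P = 368, q = 50150 − 35.2(368) = 37196.4.
Ed = (dq/dP)·(P/q) = −35.2 × (368/37196.4) = -0.3482…

-0.35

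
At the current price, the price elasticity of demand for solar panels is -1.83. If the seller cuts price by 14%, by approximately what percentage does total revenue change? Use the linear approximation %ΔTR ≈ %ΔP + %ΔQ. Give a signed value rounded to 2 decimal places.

+11.62%

%ΔQ ≈ Ed × %ΔP = (-1.83) × (-14%) = +25.6200%
%ΔTR ≈ %ΔP + %ΔQ = (-14%) + (+25.6200%) = +11.6200%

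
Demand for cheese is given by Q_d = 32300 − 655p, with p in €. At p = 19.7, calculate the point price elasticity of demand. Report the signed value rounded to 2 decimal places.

-0.67

dQ_d/dp = −655. At p = 19.7, Q_d = 32300 − 655(19.7) = 19396.5.
Ed = (dQ_d/dp)·(p/Q_d) = −655 × (19.7/19396.5) = -0.6652…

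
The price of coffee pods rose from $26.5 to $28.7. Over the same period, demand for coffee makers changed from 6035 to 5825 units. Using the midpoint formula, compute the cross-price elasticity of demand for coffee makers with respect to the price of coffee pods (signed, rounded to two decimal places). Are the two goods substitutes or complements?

-0.44; complements

%ΔQ_{coffee makers} = (5825 − 6035)/avg = -210/5930 = -0.035413…
%ΔP_{coffee pods} = (28.7 − 26.5)/avg = 2.2/27.6 = 0.079710…
E_cross = (-210/5930) / (2.2/27.6) = -0.4442…
E_cross < 0 ⇒ the goods are complements.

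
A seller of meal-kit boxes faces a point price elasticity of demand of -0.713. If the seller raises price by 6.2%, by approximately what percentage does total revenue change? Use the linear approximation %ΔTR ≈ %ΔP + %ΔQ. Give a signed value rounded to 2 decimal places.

%ΔQ ≈ Ed × %ΔP = (-0.713) × (+6.2%) = -4.4206%
%ΔTR ≈ %ΔP + %ΔQ = (+6.2%) + (-4.4206%) = +1.7794%

+1.78%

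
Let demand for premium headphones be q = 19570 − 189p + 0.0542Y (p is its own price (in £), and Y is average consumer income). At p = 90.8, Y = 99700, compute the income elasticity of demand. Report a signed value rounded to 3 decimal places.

At the given values, q = 19570 − 189(90.8) + 0.0542(99700) = 7812.54.
∂q/∂Y = 0.0542.
E = (0.0542) × (99700/7812.54) = 0.69167…

0.692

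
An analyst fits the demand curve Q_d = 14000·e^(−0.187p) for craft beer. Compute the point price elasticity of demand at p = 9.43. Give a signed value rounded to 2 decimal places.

-1.76

dQ_d/dp = −0.187·Q_d = -448.88. At p = 9.43, Q_d = 2400.43.
Ed = (dQ_d/dp)·(p/Q_d) = (-448.88) × (9.43/2400.43) = -1.7634…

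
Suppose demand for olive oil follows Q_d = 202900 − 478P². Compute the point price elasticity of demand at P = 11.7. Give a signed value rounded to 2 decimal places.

dQ_d/dP = −2·478·P = -11185.2. At P = 11.7, Q_d = 137466.58.
Ed = (dQ_d/dP)·(P/Q_d) = (-11185.2) × (11.7/137466.58) = -0.9519…

-0.95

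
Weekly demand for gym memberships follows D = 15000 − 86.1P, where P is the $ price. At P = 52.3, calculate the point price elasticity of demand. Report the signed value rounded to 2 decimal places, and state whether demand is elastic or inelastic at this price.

dD/dP = −86.1. At P = 52.3, D = 15000 − 86.1(52.3) = 10496.97.
Ed = (dD/dP)·(P/D) = −86.1 × (52.3/10496.97) = -0.4289…
|Ed| = 0.43 < 1, so demand is inelastic.

-0.43; inelastic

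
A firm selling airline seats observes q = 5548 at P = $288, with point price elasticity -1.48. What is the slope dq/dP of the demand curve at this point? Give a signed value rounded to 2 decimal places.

Ed = (dq/dP)·(P/q) ⇒ dq/dP = Ed·q/P = (-1.48)·5548/288 = -28.5105…

-28.51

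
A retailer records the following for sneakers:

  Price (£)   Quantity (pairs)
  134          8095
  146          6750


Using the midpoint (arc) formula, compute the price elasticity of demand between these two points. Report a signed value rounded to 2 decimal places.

%ΔQ = (6750 − 8095) / [(8095 + 6750)/2] = -1345/7422.5 = -0.181205…
%ΔP = (146 − 134) / [(134 + 146)/2] = 12/140 = 0.085714…
Arc Ed = %ΔQ / %ΔP = (-1345/7422.5) / (12/140) = -2.1140…

-2.11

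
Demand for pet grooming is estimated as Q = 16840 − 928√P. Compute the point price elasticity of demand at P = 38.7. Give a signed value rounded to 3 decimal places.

-0.261

dQ/dP = −928/(2√P) = -74.5869. At P = 38.7, Q = 11067.
Ed = (dQ/dP)·(P/Q) = (-74.5869) × (38.7/11067) = -0.26082…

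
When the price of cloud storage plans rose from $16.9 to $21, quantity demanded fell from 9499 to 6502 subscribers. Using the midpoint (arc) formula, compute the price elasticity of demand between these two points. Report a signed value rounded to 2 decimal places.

%ΔQ = (6502 − 9499) / [(9499 + 6502)/2] = -2997/8000.5 = -0.374601…
%ΔP = (21 − 16.9) / [(16.9 + 21)/2] = 4.1/18.95 = 0.216358…
Arc Ed = %ΔQ / %ΔP = (-2997/8000.5) / (4.1/18.95) = -1.7313…

-1.73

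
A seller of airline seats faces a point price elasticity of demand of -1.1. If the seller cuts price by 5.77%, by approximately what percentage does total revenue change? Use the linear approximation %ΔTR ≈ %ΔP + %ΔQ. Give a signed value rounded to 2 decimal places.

+0.58%

%ΔQ ≈ Ed × %ΔP = (-1.1) × (-5.77%) = +6.3470%
%ΔTR ≈ %ΔP + %ΔQ = (-5.77%) + (+6.3470%) = +0.5770%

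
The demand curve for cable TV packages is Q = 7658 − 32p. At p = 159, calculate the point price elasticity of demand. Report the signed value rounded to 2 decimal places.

dQ/dp = −32. At p = 159, Q = 7658 − 32(159) = 2570.
Ed = (dQ/dp)·(p/Q) = −32 × (159/2570) = -1.9797…

-1.98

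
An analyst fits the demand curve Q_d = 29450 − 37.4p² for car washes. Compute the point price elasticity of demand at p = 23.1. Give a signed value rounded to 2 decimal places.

dQ_d/dp = −2·37.4·p = -1727.88. At p = 23.1, Q_d = 9492.986.
Ed = (dQ_d/dp)·(p/Q_d) = (-1727.88) × (23.1/9492.986) = -4.2045…

-4.20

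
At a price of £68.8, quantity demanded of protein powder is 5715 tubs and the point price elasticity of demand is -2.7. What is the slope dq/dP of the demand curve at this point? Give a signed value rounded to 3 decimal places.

Ed = (dq/dP)·(P/q) ⇒ dq/dP = Ed·q/P = (-2.7)·5715/68.8 = -224.28052…

-224.281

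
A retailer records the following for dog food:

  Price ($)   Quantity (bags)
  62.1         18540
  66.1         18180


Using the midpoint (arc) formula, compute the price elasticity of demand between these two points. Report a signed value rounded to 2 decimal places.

-0.31

%ΔQ = (18180 − 18540) / [(18540 + 18180)/2] = -360/18360 = -0.019607…
%ΔP = (66.1 − 62.1) / [(62.1 + 66.1)/2] = 4/64.1 = 0.062402…
Arc Ed = %ΔQ / %ΔP = (-360/18360) / (4/64.1) = -0.3142…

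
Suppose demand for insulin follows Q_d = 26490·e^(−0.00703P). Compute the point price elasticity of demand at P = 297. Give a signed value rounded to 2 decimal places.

dQ_d/dP = −0.00703·Q_d = -23.0818. At P = 297, Q_d = 3283.33.
Ed = (dQ_d/dP)·(P/Q_d) = (-23.0818) × (297/3283.33) = -2.0879…

-2.09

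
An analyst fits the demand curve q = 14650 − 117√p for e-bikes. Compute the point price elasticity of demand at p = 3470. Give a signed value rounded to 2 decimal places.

-0.44

dq/dp = −117/(2√p) = -0.993096. At p = 3470, q = 7757.92.
Ed = (dq/dp)·(p/q) = (-0.993096) × (3470/7757.92) = -0.4441…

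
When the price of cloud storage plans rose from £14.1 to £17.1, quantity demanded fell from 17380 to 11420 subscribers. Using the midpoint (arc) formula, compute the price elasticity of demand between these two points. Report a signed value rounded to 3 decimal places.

-2.152

%ΔQ = (11420 − 17380) / [(17380 + 11420)/2] = -5960/14400 = -0.413888…
%ΔP = (17.1 − 14.1) / [(14.1 + 17.1)/2] = 3/15.6 = 0.192307…
Arc Ed = %ΔQ / %ΔP = (-5960/14400) / (3/15.6) = -2.15222…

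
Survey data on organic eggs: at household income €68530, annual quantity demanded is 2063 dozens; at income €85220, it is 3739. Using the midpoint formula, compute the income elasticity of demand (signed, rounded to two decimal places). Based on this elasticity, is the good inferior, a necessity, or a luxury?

2.66; luxury

%ΔQ = (3739 − 2063)/[( 2063 + 3739)/2] = 1676/2901 = 0.577731…
%ΔIncome = (85220 − 68530)/[( 68530 + 85220)/2] = 16690/76875 = 0.217105…
E_income = (1676/2901) / (16690/76875) = 2.6610…
E_income > 1 ⇒ normal good, luxury.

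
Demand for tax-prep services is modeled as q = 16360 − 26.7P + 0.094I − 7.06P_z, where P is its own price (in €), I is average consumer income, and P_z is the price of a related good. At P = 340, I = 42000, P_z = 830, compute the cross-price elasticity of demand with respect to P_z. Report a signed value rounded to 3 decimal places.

-1.091

At the given values, q = 16360 − 26.7(340) + 0.094(42000) − 7.06(830) = 5370.2.
∂q/∂P_z = -7.06.
E = (-7.06) × (830/5370.2) = -1.09116…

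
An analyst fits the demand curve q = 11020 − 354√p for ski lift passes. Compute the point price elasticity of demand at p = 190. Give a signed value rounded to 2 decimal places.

-0.40

dq/dp = −354/(2√p) = -12.8409. At p = 190, q = 6140.45.
Ed = (dq/dp)·(p/q) = (-12.8409) × (190/6140.45) = -0.3973…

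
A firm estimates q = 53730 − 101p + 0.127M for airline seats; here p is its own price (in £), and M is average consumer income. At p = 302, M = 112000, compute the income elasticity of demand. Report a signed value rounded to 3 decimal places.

0.380

At the given values, q = 53730 − 101(302) + 0.127(112000) = 37452.
∂q/∂M = 0.127.
E = (0.127) × (112000/37452) = 0.37979…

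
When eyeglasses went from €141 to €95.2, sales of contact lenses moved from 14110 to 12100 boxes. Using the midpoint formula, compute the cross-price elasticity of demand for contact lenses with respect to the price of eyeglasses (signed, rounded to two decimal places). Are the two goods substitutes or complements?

%ΔQ_{contact lenses} = (12100 − 14110)/avg = -2010/13105 = -0.153376…
%ΔP_{eyeglasses} = (95.2 − 141)/avg = -45.8/118.1 = -0.387806…
E_cross = (-2010/13105) / (-45.8/118.1) = 0.3954…
E_cross > 0 ⇒ the goods are substitutes.

0.40; substitutes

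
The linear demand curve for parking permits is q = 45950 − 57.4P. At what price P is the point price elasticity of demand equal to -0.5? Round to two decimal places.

Ed = −57.4P/(45950 − 57.4P). Set this equal to -0.5:
57.4P = 0.5·(45950 − 57.4P) ⇒ 57.4P(1 + 0.5) = 0.5·45950
P = 0.5·45950 / (57.4·1.5) = 266.8408…

266.84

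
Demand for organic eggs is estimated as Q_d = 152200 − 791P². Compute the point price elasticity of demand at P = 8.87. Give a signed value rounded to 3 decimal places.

dQ_d/dP = −2·791·P = -14032.34. At P = 8.87, Q_d = 89966.5721.
Ed = (dQ_d/dP)·(P/Q_d) = (-14032.34) × (8.87/89966.5721) = -1.38347…

-1.383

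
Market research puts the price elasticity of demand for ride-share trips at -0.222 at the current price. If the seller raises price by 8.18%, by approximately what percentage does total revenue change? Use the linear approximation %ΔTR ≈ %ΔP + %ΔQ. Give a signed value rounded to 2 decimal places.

%ΔQ ≈ Ed × %ΔP = (-0.222) × (+8.18%) = -1.8160%
%ΔTR ≈ %ΔP + %ΔQ = (+8.18%) + (-1.8160%) = +6.3640%

+6.36%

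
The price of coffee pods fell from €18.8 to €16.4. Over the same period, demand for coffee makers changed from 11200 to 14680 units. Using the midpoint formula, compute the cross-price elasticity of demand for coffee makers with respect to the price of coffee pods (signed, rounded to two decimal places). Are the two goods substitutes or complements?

%ΔQ_{coffee makers} = (14680 − 11200)/avg = 3480/12940 = 0.268933…
%ΔP_{coffee pods} = (16.4 − 18.8)/avg = -2.4/17.6 = -0.136363…
E_cross = (3480/12940) / (-2.4/17.6) = -1.9721…
E_cross < 0 ⇒ the goods are complements.

-1.97; complements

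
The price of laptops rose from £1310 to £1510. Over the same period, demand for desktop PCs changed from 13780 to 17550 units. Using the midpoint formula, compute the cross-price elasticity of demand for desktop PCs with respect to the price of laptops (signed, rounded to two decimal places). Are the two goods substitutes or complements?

1.70; substitutes

%ΔQ_{desktop PCs} = (17550 − 13780)/avg = 3770/15665 = 0.240663…
%ΔP_{laptops} = (1510 − 1310)/avg = 200/1410 = 0.141843…
E_cross = (3770/15665) / (200/1410) = 1.6966…
E_cross > 0 ⇒ the goods are substitutes.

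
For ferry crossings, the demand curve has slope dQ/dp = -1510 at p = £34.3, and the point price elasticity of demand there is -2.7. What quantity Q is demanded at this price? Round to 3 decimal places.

Ed = (dQ/dp)·(p/Q) ⇒ Q = (dQ/dp)·p/Ed = (-1510)·34.3/(-2.7) = 19182.59259…

19182.593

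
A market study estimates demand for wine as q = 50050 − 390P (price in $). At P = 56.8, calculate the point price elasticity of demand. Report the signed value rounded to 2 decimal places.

dq/dP = −390. At P = 56.8, q = 50050 − 390(56.8) = 27898.
Ed = (dq/dP)·(P/q) = −390 × (56.8/27898) = -0.7940…

-0.79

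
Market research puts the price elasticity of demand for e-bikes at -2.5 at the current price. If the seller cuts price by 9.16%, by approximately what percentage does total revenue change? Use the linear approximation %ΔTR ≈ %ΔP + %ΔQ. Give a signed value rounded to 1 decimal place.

%ΔQ ≈ Ed × %ΔP = (-2.5) × (-9.16%) = +22.9000%
%ΔTR ≈ %ΔP + %ΔQ = (-9.16%) + (+22.9000%) = +13.7400%

+13.7%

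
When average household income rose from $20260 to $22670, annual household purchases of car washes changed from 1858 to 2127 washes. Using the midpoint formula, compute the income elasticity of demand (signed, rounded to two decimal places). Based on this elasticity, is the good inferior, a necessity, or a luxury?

1.20; luxury

%ΔQ = (2127 − 1858)/[( 1858 + 2127)/2] = 269/1992.5 = 0.135006…
%ΔIncome = (22670 − 20260)/[( 20260 + 22670)/2] = 2410/21465 = 0.112275…
E_income = (269/1992.5) / (2410/21465) = 1.2024…
E_income > 1 ⇒ normal good, luxury.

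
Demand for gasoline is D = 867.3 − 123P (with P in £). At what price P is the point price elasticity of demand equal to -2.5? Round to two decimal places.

Ed = −123P/(867.3 − 123P). Set this equal to -2.5:
123P = 2.5·(867.3 − 123P) ⇒ 123P(1 + 2.5) = 2.5·867.3
P = 2.5·867.3 / (123·3.5) = 5.0365…

5.04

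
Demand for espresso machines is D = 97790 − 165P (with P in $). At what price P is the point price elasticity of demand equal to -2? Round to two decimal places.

Ed = −165P/(97790 − 165P). Set this equal to -2:
165P = 2·(97790 − 165P) ⇒ 165P(1 + 2) = 2·97790
P = 2·97790 / (165·3) = 395.1111…

395.11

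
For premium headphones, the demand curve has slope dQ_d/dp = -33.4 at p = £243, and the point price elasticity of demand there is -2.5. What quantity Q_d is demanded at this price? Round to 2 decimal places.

3246.48

Ed = (dQ_d/dp)·(p/Q_d) ⇒ Q_d = (dQ_d/dp)·p/Ed = (-33.4)·243/(-2.5) = 3246.48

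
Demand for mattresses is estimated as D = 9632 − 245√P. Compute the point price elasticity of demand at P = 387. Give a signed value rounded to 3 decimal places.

dD/dP = −245/(2√P) = -6.22702. At P = 387, D = 4812.28.
Ed = (dD/dP)·(P/D) = (-6.22702) × (387/4812.28) = -0.50077…

-0.501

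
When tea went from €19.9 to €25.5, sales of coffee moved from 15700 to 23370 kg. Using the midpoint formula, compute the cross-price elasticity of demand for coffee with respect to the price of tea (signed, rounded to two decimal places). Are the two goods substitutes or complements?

1.59; substitutes

%ΔQ_{coffee} = (23370 − 15700)/avg = 7670/19535 = 0.392628…
%ΔP_{tea} = (25.5 − 19.9)/avg = 5.6/22.7 = 0.246696…
E_cross = (7670/19535) / (5.6/22.7) = 1.5915…
E_cross > 0 ⇒ the goods are substitutes.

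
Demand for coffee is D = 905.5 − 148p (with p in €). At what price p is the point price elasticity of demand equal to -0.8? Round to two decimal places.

2.72

Ed = −148p/(905.5 − 148p). Set this equal to -0.8:
148p = 0.8·(905.5 − 148p) ⇒ 148p(1 + 0.8) = 0.8·905.5
p = 0.8·905.5 / (148·1.8) = 2.7192…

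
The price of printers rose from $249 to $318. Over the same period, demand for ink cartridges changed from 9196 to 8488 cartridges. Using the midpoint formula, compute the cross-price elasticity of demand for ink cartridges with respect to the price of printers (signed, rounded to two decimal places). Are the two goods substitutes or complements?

%ΔQ_{ink cartridges} = (8488 − 9196)/avg = -708/8842 = -0.080072…
%ΔP_{printers} = (318 − 249)/avg = 69/283.5 = 0.243386…
E_cross = (-708/8842) / (69/283.5) = -0.3289…
E_cross < 0 ⇒ the goods are complements.

-0.33; complements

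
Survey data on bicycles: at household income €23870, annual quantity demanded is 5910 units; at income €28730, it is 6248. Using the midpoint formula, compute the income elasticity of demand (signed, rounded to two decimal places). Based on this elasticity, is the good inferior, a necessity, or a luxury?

%ΔQ = (6248 − 5910)/[( 5910 + 6248)/2] = 338/6079 = 0.055601…
%ΔIncome = (28730 − 23870)/[( 23870 + 28730)/2] = 4860/26300 = 0.184790…
E_income = (338/6079) / (4860/26300) = 0.3008…
0 < E_income < 1 ⇒ normal good, necessity.

0.30; necessity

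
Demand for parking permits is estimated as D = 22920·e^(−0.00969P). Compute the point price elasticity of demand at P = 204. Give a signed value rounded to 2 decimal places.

dD/dP = −0.00969·D = -30.764. At P = 204, D = 3174.82.
Ed = (dD/dP)·(P/D) = (-30.764) × (204/3174.82) = -1.9767…

-1.98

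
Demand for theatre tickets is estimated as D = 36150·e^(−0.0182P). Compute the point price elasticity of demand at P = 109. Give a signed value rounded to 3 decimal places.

-1.984

dD/dP = −0.0182·D = -90.4954. At P = 109, D = 4972.27.
Ed = (dD/dP)·(P/D) = (-90.4954) × (109/4972.27) = -1.9838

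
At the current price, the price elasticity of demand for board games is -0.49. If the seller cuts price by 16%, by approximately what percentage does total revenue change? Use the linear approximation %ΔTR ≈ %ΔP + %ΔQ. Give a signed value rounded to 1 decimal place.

-8.2%

%ΔQ ≈ Ed × %ΔP = (-0.49) × (-16%) = +7.8400%
%ΔTR ≈ %ΔP + %ΔQ = (-16%) + (+7.8400%) = -8.1600%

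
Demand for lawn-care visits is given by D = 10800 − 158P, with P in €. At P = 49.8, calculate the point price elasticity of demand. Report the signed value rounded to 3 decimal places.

dD/dP = −158. At P = 49.8, D = 10800 − 158(49.8) = 2931.6.
Ed = (dD/dP)·(P/D) = −158 × (49.8/2931.6) = -2.68399…

-2.684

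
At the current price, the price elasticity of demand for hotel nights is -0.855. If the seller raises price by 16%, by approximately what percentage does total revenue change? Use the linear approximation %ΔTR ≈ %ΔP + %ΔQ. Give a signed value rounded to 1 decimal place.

%ΔQ ≈ Ed × %ΔP = (-0.855) × (+16%) = -13.6800%
%ΔTR ≈ %ΔP + %ΔQ = (+16%) + (-13.6800%) = +2.3200%

+2.3%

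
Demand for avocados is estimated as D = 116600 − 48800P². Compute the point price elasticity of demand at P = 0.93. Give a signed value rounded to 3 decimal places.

-1.135

dD/dP = −2·48800·P = -90768. At P = 0.93, D = 74392.88.
Ed = (dD/dP)·(P/D) = (-90768) × (0.93/74392.88) = -1.13470…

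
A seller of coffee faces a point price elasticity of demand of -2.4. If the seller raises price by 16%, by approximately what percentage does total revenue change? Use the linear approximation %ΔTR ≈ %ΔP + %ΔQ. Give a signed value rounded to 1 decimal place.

%ΔQ ≈ Ed × %ΔP = (-2.4) × (+16%) = -38.4000%
%ΔTR ≈ %ΔP + %ΔQ = (+16%) + (-38.4000%) = -22.4000%

-22.4%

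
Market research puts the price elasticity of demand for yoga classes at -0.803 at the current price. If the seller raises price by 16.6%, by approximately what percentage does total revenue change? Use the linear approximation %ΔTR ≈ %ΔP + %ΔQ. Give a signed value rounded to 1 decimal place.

%ΔQ ≈ Ed × %ΔP = (-0.803) × (+16.6%) = -13.3298%
%ΔTR ≈ %ΔP + %ΔQ = (+16.6%) + (-13.3298%) = +3.2702%

+3.3%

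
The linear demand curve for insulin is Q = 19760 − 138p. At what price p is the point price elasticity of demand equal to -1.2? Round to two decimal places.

Ed = −138p/(19760 − 138p). Set this equal to -1.2:
138p = 1.2·(19760 − 138p) ⇒ 138p(1 + 1.2) = 1.2·19760
p = 1.2·19760 / (138·2.2) = 78.1027…

78.10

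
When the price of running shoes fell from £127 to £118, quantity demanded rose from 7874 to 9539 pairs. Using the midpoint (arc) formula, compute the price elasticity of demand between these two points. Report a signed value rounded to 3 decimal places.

-2.603

%ΔQ = (9539 − 7874) / [(7874 + 9539)/2] = 1665/8706.5 = 0.191236…
%ΔP = (118 − 127) / [(127 + 118)/2] = -9/122.5 = -0.073469…
Arc Ed = %ΔQ / %ΔP = (1665/8706.5) / (-9/122.5) = -2.60294…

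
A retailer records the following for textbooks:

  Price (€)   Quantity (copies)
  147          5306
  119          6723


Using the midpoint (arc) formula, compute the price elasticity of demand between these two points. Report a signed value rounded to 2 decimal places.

-1.12

%ΔQ = (6723 − 5306) / [(5306 + 6723)/2] = 1417/6014.5 = 0.235597…
%ΔP = (119 − 147) / [(147 + 119)/2] = -28/133 = -0.210526…
Arc Ed = %ΔQ / %ΔP = (1417/6014.5) / (-28/133) = -1.1190…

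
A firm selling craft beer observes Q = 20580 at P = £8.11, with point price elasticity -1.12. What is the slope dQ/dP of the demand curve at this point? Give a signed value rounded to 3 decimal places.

-2842.121

Ed = (dQ/dP)·(P/Q) ⇒ dQ/dP = Ed·Q/P = (-1.12)·20580/8.11 = -2842.12083…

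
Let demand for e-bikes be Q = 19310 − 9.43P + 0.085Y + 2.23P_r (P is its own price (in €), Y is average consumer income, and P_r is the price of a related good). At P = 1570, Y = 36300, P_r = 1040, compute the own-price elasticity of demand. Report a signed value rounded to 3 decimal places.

-1.494

At the given values, Q = 19310 − 9.43(1570) + 0.085(36300) + 2.23(1040) = 9909.6.
∂Q/∂P = −9.43.
E = (-9.43) × (1570/9909.6) = -1.49401…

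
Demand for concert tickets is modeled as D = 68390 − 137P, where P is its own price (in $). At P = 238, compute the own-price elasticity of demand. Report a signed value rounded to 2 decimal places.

At the given values, D = 68390 − 137(238) = 35784.
∂D/∂P = −137.
E = (-137) × (238/35784) = -0.9111…

-0.91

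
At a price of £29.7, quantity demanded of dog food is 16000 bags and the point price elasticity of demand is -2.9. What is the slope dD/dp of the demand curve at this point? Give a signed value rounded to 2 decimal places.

-1562.29

Ed = (dD/dp)·(p/D) ⇒ dD/dp = Ed·D/p = (-2.9)·16000/29.7 = -1562.2895…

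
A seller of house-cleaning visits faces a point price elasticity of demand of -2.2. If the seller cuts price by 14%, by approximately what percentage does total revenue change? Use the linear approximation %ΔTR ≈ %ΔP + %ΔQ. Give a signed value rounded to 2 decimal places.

+16.80%

%ΔQ ≈ Ed × %ΔP = (-2.2) × (-14%) = +30.8000%
%ΔTR ≈ %ΔP + %ΔQ = (-14%) + (+30.8000%) = +16.8000%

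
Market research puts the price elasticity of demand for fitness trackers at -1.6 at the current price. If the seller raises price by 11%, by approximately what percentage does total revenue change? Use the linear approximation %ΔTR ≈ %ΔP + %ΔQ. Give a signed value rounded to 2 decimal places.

%ΔQ ≈ Ed × %ΔP = (-1.6) × (+11%) = -17.6000%
%ΔTR ≈ %ΔP + %ΔQ = (+11%) + (-17.6000%) = -6.6000%

-6.60%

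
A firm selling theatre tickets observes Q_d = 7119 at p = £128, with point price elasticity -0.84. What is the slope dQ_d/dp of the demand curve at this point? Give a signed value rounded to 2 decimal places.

Ed = (dQ_d/dp)·(p/Q_d) ⇒ dQ_d/dp = Ed·Q_d/p = (-0.84)·7119/128 = -46.7184…

-46.72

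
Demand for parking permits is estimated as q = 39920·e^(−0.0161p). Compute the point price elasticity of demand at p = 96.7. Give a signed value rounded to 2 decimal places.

dq/dp = −0.0161·q = -135.48. At p = 96.7, q = 8414.93.
Ed = (dq/dp)·(p/q) = (-135.48) × (96.7/8414.93) = -1.5568…

-1.56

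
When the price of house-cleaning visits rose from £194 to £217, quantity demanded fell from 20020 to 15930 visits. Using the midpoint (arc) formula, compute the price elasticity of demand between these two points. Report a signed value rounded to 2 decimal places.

%ΔQ = (15930 − 20020) / [(20020 + 15930)/2] = -4090/17975 = -0.227538…
%ΔP = (217 − 194) / [(194 + 217)/2] = 23/205.5 = 0.111922…
Arc Ed = %ΔQ / %ΔP = (-4090/17975) / (23/205.5) = -2.0330…

-2.03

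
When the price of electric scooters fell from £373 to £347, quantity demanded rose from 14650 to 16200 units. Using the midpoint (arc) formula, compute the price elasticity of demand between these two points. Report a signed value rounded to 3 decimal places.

%ΔQ = (16200 − 14650) / [(14650 + 16200)/2] = 1550/15425 = 0.100486…
%ΔP = (347 − 373) / [(373 + 347)/2] = -26/360 = -0.072222…
Arc Ed = %ΔQ / %ΔP = (1550/15425) / (-26/360) = -1.39134…

-1.391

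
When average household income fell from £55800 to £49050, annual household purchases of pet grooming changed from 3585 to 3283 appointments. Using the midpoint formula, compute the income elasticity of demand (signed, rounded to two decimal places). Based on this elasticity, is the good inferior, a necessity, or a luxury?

0.68; necessity

%ΔQ = (3283 − 3585)/[( 3585 + 3283)/2] = -302/3434 = -0.087944…
%ΔIncome = (49050 − 55800)/[( 55800 + 49050)/2] = -6750/52425 = -0.128755…
E_income = (-302/3434) / (-6750/52425) = 0.6830…
0 < E_income < 1 ⇒ normal good, necessity.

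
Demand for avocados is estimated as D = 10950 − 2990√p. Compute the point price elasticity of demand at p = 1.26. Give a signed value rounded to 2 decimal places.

-0.22

dD/dp = −2990/(2√p) = -1331.85. At p = 1.26, D = 7593.73.
Ed = (dD/dp)·(p/D) = (-1331.85) × (1.26/7593.73) = -0.2209…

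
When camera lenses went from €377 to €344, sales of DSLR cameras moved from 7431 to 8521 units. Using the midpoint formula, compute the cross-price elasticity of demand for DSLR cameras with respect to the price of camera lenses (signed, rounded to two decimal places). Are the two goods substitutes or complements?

%ΔQ_{DSLR cameras} = (8521 − 7431)/avg = 1090/7976 = 0.136659…
%ΔP_{camera lenses} = (344 − 377)/avg = -33/360.5 = -0.091539…
E_cross = (1090/7976) / (-33/360.5) = -1.4929…
E_cross < 0 ⇒ the goods are complements.

-1.49; complements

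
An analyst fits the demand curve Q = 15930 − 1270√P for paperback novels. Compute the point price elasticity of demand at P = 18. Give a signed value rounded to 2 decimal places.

-0.26

dQ/dP = −1270/(2√P) = -149.671. At P = 18, Q = 10541.8.
Ed = (dQ/dP)·(P/Q) = (-149.671) × (18/10541.8) = -0.2555…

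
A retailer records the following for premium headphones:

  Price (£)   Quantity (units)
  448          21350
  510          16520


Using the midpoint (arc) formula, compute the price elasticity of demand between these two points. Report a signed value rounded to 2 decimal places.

%ΔQ = (16520 − 21350) / [(21350 + 16520)/2] = -4830/18935 = -0.255083…
%ΔP = (510 − 448) / [(448 + 510)/2] = 62/479 = 0.129436…
Arc Ed = %ΔQ / %ΔP = (-4830/18935) / (62/479) = -1.9707…

-1.97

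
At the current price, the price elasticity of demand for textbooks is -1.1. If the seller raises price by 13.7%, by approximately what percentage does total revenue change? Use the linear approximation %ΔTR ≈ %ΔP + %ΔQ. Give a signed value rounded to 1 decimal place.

-1.4%

%ΔQ ≈ Ed × %ΔP = (-1.1) × (+13.7%) = -15.0700%
%ΔTR ≈ %ΔP + %ΔQ = (+13.7%) + (-15.0700%) = -1.3700%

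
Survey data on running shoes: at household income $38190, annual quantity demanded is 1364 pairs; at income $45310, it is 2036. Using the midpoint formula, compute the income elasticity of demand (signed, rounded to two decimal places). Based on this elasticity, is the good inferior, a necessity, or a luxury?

2.32; luxury

%ΔQ = (2036 − 1364)/[( 1364 + 2036)/2] = 672/1700 = 0.395294…
%ΔIncome = (45310 − 38190)/[( 38190 + 45310)/2] = 7120/41750 = 0.170538…
E_income = (672/1700) / (7120/41750) = 2.3179…
E_income > 1 ⇒ normal good, luxury.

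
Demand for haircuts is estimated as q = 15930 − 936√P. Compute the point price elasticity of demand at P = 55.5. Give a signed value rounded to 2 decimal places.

dq/dP = −936/(2√P) = -62.8202. At P = 55.5, q = 8956.96.
Ed = (dq/dP)·(P/q) = (-62.8202) × (55.5/8956.96) = -0.3892…

-0.39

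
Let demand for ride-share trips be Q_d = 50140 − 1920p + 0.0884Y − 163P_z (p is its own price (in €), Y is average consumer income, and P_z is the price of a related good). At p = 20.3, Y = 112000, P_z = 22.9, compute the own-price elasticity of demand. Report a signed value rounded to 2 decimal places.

At the given values, Q_d = 50140 − 1920(20.3) + 0.0884(112000) − 163(22.9) = 17332.1.
∂Q_d/∂p = −1920.
E = (-1920) × (20.3/17332.1) = -2.2487…

-2.25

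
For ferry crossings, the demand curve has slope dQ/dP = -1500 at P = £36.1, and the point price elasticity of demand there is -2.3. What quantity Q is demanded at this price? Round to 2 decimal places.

23543.48

Ed = (dQ/dP)·(P/Q) ⇒ Q = (dQ/dP)·P/Ed = (-1500)·36.1/(-2.3) = 23543.4782…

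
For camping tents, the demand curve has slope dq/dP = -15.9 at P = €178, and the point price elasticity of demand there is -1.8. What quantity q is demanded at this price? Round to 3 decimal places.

Ed = (dq/dP)·(P/q) ⇒ q = (dq/dP)·P/Ed = (-15.9)·178/(-1.8) = 1572.33333…

1572.333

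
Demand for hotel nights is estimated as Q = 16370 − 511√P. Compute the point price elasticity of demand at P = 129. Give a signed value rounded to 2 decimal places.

dQ/dP = −511/(2√P) = -22.4955. At P = 129, Q = 10566.2.
Ed = (dQ/dP)·(P/Q) = (-22.4955) × (129/10566.2) = -0.2746…

-0.27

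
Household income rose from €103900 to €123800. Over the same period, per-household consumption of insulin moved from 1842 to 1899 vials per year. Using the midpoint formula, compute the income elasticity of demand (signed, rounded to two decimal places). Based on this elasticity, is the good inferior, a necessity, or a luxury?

0.17; necessity

%ΔQ = (1899 − 1842)/[( 1842 + 1899)/2] = 57/1870.5 = 0.030473…
%ΔIncome = (123800 − 103900)/[( 103900 + 123800)/2] = 19900/113850 = 0.174791…
E_income = (57/1870.5) / (19900/113850) = 0.1743…
0 < E_income < 1 ⇒ normal good, necessity.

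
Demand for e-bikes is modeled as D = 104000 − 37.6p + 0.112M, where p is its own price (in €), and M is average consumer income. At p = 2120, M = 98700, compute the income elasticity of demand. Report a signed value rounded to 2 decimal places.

At the given values, D = 104000 − 37.6(2120) + 0.112(98700) = 35342.4.
∂D/∂M = 0.112.
E = (0.112) × (98700/35342.4) = 0.3127…

0.31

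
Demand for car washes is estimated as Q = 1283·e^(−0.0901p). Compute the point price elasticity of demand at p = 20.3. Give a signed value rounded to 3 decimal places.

-1.829

dQ/dp = −0.0901·Q = -18.5615. At p = 20.3, Q = 206.01.
Ed = (dQ/dp)·(p/Q) = (-18.5615) × (20.3/206.01) = -1.82903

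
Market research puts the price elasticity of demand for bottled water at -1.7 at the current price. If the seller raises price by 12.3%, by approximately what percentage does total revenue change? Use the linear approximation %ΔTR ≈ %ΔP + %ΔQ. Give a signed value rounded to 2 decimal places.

-8.61%

%ΔQ ≈ Ed × %ΔP = (-1.7) × (+12.3%) = -20.9100%
%ΔTR ≈ %ΔP + %ΔQ = (+12.3%) + (-20.9100%) = -8.6100%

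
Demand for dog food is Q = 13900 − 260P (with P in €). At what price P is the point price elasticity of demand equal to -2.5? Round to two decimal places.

Ed = −260P/(13900 − 260P). Set this equal to -2.5:
260P = 2.5·(13900 − 260P) ⇒ 260P(1 + 2.5) = 2.5·13900
P = 2.5·13900 / (260·3.5) = 38.1868…

38.19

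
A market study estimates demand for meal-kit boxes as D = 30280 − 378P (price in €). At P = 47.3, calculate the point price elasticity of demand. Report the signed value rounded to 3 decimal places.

-1.442

dD/dP = −378. At P = 47.3, D = 30280 − 378(47.3) = 12400.6.
Ed = (dD/dP)·(P/D) = −378 × (47.3/12400.6) = -1.44181…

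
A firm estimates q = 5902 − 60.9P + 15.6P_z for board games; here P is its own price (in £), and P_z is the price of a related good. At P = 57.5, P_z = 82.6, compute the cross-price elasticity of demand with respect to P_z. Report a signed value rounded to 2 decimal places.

At the given values, q = 5902 − 60.9(57.5) + 15.6(82.6) = 3688.81.
∂q/∂P_z = 15.6.
E = (15.6) × (82.6/3688.81) = 0.3493…

0.35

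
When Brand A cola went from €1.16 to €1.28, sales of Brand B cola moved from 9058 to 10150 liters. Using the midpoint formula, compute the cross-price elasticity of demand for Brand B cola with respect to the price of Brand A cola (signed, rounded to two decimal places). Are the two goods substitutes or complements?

1.16; substitutes

%ΔQ_{Brand B cola} = (10150 − 9058)/avg = 1092/9604 = 0.113702…
%ΔP_{Brand A cola} = (1.28 − 1.16)/avg = 0.12/1.22 = 0.098360…
E_cross = (1092/9604) / (0.12/1.22) = 1.1559…
E_cross > 0 ⇒ the goods are substitutes.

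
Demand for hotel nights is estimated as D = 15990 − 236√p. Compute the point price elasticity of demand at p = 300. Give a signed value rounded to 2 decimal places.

-0.17

dD/dp = −236/(2√p) = -6.81273. At p = 300, D = 11902.4.
Ed = (dD/dp)·(p/D) = (-6.81273) × (300/11902.4) = -0.1717…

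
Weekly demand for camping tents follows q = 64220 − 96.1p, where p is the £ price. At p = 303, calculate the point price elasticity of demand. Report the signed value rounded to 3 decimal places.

dq/dp = −96.1. At p = 303, q = 64220 − 96.1(303) = 35101.7.
Ed = (dq/dp)·(p/q) = −96.1 × (303/35101.7) = -0.82954…

-0.830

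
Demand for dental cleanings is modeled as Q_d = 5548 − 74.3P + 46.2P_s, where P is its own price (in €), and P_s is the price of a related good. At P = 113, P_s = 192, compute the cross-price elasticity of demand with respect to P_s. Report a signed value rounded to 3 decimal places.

At the given values, Q_d = 5548 − 74.3(113) + 46.2(192) = 6022.5.
∂Q_d/∂P_s = 46.2.
E = (46.2) × (192/6022.5) = 1.47287…

1.473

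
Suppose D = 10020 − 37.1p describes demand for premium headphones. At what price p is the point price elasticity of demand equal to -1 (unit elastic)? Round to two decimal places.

135.04

Ed = −37.1p/(10020 − 37.1p). Set this equal to -1:
37.1p = 1·(10020 − 37.1p) ⇒ 37.1p(1 + 1) = 1·10020
p = 1·10020 / (37.1·2) = 135.0404…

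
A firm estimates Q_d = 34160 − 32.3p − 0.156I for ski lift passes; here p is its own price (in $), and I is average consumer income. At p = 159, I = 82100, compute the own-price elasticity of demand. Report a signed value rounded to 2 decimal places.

At the given values, Q_d = 34160 − 32.3(159) − 0.156(82100) = 16216.7.
∂Q_d/∂p = −32.3.
E = (-32.3) × (159/16216.7) = -0.3166…

-0.32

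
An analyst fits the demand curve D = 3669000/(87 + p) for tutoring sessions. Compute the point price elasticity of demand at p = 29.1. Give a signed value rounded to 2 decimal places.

dD/dp = −3669000/(87 + p)² = -272.197. At p = 29.1, D = 31602.1.
Ed = (dD/dp)·(p/D) = (-272.197) × (29.1/31602.1) = -0.2506…

-0.25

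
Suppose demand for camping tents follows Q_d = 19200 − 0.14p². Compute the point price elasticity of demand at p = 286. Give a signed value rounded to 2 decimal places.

dQ_d/dp = −2·0.14·p = -80.08. At p = 286, Q_d = 7748.56.
Ed = (dQ_d/dp)·(p/Q_d) = (-80.08) × (286/7748.56) = -2.9557…

-2.96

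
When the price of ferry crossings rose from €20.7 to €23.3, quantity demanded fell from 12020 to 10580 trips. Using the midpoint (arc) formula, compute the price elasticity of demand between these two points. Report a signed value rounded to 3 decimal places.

-1.078

%ΔQ = (10580 − 12020) / [(12020 + 10580)/2] = -1440/11300 = -0.127433…
%ΔP = (23.3 − 20.7) / [(20.7 + 23.3)/2] = 2.6/22 = 0.118181…
Arc Ed = %ΔQ / %ΔP = (-1440/11300) / (2.6/22) = -1.07828…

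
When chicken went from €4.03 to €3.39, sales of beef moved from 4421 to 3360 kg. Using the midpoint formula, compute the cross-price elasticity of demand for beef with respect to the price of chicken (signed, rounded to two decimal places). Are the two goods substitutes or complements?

%ΔQ_{beef} = (3360 − 4421)/avg = -1061/3890.5 = -0.272715…
%ΔP_{chicken} = (3.39 − 4.03)/avg = -0.64/3.71 = -0.172506…
E_cross = (-1061/3890.5) / (-0.64/3.71) = 1.5808…
E_cross > 0 ⇒ the goods are substitutes.

1.58; substitutes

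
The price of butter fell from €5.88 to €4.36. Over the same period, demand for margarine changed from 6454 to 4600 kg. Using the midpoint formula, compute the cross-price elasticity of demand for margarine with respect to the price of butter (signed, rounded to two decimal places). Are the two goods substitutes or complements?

%ΔQ_{margarine} = (4600 − 6454)/avg = -1854/5527 = -0.335444…
%ΔP_{butter} = (4.36 − 5.88)/avg = -1.52/5.12 = -0.296875
E_cross = (-1854/5527) / (-1.52/5.12) = 1.1299…
E_cross > 0 ⇒ the goods are substitutes.

1.13; substitutes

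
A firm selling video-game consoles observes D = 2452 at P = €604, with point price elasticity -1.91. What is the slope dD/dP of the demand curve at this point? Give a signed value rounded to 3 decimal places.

Ed = (dD/dP)·(P/D) ⇒ dD/dP = Ed·D/P = (-1.91)·2452/604 = -7.75384…

-7.754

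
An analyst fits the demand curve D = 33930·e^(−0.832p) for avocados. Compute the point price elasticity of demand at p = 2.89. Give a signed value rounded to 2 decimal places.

-2.40

dD/dp = −0.832·D = -2549.5. At p = 2.89, D = 3064.3.
Ed = (dD/dp)·(p/D) = (-2549.5) × (2.89/3064.3) = -2.4044…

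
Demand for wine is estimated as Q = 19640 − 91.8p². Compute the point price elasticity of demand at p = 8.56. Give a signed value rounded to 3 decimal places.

dQ/dp = −2·91.8·p = -1571.616. At p = 8.56, Q = 12913.48352.
Ed = (dQ/dp)·(p/Q) = (-1571.616) × (8.56/12913.48352) = -1.04178…

-1.042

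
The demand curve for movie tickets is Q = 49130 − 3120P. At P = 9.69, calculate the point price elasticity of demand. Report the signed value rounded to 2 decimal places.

-1.60

dQ/dP = −3120. At P = 9.69, Q = 49130 − 3120(9.69) = 18897.2.
Ed = (dQ/dP)·(P/Q) = −3120 × (9.69/18897.2) = -1.5998…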